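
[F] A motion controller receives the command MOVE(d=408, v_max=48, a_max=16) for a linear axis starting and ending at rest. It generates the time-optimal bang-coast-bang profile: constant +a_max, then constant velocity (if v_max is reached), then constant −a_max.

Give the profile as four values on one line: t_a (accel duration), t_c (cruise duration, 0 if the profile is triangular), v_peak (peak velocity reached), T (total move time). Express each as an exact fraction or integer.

v_max²/a_max = 48²/16 = 144
408 ≥ 144 → trapezoidal
t_a = 48/16 = 3; v_peak = 48
d_cruise = 408 − 144 = 264; t_c = 264/48 = 11/2
T = 2·3 + 11/2 = 23/2

t_a=3 t_c=11/2 v_peak=48 T=23/2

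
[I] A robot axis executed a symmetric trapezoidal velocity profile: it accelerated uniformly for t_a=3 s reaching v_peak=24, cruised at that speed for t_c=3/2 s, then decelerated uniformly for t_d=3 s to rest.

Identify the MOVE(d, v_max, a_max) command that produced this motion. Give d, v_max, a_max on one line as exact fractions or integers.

a_max = 24/3 = 8
d_a = ½·24·3 = 36; d_c = 24·3/2 = 36
d = 2·36 + 36 = 108
t_c = 3/2 > 0 so v_max = 24

d=108 v_max=24 a_max=8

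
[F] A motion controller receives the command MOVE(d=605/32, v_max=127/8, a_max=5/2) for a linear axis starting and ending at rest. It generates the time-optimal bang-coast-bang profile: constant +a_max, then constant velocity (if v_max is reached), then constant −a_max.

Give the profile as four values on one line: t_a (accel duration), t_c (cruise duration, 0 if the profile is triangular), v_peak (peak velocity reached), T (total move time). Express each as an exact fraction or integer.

t_a=11/4 t_c=0 v_peak=55/8 T=11/2

v_max²/a_max = (127/8)²/(5/2) = 16129/160
605/32 < 16129/160 → triangular
v_peak = √(605/32·5/2) = √(3025/64) = 55/8
t_a = (55/8)/(5/2) = 11/4; t_c = 0
T = 2·11/4 = 11/2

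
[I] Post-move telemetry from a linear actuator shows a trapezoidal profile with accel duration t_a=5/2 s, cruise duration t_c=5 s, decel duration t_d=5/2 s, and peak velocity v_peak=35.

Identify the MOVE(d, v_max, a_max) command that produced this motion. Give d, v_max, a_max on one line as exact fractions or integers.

a_max = 35/(5/2) = 14
d_a = ½·35·5/2 = 175/4; d_c = 35·5 = 175
d = 2·175/4 + 175 = 525/2
t_c = 5 > 0 ⇒ limit active, v_max = 35

d=525/2 v_max=35 a_max=14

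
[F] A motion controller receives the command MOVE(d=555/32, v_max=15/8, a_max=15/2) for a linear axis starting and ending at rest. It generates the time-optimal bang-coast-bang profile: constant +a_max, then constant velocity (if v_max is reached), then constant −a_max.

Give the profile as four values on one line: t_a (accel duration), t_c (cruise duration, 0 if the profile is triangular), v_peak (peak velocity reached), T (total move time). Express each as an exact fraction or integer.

t_a=1/4 t_c=9 v_peak=15/8 T=19/2

v_max²/a_max = (15/8)²/(15/2) = 15/32
555/32 ≥ 15/32 so v_max reached
t_a = (15/8)/(15/2) = 1/4; v_peak = 15/8
d_cruise = 555/32 − 15/32 = 135/8; t_c = (135/8)/(15/8) = 9
T = 2·1/4 + 9 = 19/2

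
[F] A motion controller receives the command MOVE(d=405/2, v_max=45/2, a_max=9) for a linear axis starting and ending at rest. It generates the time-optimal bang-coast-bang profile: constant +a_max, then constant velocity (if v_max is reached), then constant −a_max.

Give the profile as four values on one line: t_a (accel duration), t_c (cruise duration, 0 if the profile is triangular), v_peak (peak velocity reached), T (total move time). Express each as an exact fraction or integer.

t_a=5/2 t_c=13/2 v_peak=45/2 T=23/2

vₘ²/aₘ = (45/2)²/9 = 225/4
405/2 ≥ 225/4 ⇒ cruise phase
t_a = (45/2)/9 = 5/2; v_peak = 45/2
d_cruise = 405/2 − 225/4 = 585/4; t_c = (585/4)/(45/2) = 13/2
T = 2·5/2 + 13/2 = 23/2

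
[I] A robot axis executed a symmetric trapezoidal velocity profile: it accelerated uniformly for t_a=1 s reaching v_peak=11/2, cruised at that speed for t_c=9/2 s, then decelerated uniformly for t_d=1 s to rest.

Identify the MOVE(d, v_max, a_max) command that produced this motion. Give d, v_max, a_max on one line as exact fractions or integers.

d=121/4 v_max=11/2 a_max=11/2

a_max = (11/2)/1 = 11/2
d_a = ½·11/2·1 = 11/4; d_c = 11/2·9/2 = 99/4
d = 2·11/4 + 99/4 = 121/4
t_c = 9/2 > 0 ⇒ limit active, v_max = 11/2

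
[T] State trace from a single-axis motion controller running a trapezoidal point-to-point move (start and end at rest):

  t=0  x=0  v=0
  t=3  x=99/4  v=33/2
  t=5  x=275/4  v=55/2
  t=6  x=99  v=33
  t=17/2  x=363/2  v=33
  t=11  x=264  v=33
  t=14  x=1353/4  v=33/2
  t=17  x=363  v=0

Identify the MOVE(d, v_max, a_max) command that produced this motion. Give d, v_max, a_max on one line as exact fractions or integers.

final state: t=17, x=363, v=0 → d = 363
a_max = (33/2−0)/(3−0) = 11/2
max v = 33 over t∈[6,11] → v_max = 33
check: 33·(6+5) = 363 ✓

d=363 v_max=33 a_max=11/2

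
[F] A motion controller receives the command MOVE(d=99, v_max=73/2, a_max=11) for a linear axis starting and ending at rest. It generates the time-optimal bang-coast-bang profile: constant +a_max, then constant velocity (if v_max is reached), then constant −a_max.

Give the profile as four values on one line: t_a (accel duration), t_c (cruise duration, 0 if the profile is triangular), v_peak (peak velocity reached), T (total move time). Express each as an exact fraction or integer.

(v_max)²/a_max = (73/2)²/11 = 5329/44
99 < 5329/44 so t_c = 0
v_peak = √(99·11) = √1089 = 33
t_a = 33/11 = 3; t_c = 0
T = 2·3 = 6

t_a=3 t_c=0 v_peak=33 T=6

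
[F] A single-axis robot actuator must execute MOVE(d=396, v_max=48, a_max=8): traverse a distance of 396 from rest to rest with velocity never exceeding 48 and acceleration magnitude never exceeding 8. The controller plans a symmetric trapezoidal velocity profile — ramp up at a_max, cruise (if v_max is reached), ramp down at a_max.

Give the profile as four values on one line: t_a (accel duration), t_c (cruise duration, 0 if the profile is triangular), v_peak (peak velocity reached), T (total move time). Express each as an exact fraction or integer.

t_a=6 t_c=9/4 v_peak=48 T=57/4

(v_max)²/a_max = 48²/8 = 288
396 ≥ 288 so v_max reached
t_a = 48/8 = 6; v_peak = 48
d_cruise = 396 − 288 = 108; t_c = 108/48 = 9/4
T = 2·6 + 9/4 = 57/4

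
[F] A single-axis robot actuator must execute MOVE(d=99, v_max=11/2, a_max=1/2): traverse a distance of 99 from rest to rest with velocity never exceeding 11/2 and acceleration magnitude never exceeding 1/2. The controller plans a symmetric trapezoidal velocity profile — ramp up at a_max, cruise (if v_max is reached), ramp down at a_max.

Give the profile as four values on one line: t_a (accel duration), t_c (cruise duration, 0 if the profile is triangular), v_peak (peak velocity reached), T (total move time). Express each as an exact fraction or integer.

vₘ²/aₘ = (11/2)²/(1/2) = 121/2
99 ≥ 121/2 → trapezoidal
t_a = (11/2)/(1/2) = 11; v_peak = 11/2
d_cruise = 99 − 121/2 = 77/2; t_c = (77/2)/(11/2) = 7
T = 2·11 + 7 = 29

t_a=11 t_c=7 v_peak=11/2 T=29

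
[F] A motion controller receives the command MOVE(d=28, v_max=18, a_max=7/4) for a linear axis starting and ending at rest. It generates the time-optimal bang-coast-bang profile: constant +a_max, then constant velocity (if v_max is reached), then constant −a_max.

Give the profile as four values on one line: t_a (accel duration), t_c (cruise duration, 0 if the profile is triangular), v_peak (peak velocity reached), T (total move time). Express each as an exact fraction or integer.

v_max²/a_max = 18²/(7/4) = 1296/7
28 < 1296/7 ⇒ no cruise
v_peak = √(28·7/4) = √49 = 7
t_a = 7/(7/4) = 4; t_c = 0
T = 2·4 = 8

t_a=4 t_c=0 v_peak=7 T=8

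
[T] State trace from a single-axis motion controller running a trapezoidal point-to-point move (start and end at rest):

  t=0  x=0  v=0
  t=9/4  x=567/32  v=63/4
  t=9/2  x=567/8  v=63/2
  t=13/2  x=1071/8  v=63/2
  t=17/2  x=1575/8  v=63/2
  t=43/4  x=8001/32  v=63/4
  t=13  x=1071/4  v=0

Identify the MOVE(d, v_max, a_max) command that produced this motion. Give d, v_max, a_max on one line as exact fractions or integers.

d=1071/4 v_max=63/2 a_max=7

final state: t=13, x=1071/4, v=0 → d = 1071/4
a_max = (63/4−0)/(9/4−0) = 7
max v = 63/2 over t∈[9/2,17/2] → v_max = 63/2
check: 63/2·(9/2+4) = 1071/4 ✓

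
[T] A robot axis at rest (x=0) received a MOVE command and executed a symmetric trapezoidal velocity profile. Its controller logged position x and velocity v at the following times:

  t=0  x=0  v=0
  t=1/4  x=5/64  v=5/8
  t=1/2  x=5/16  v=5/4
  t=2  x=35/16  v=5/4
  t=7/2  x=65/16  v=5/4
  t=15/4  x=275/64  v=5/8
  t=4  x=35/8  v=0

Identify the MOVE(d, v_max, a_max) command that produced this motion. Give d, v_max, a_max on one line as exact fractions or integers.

d=35/8 v_max=5/4 a_max=5/2

final state: t=4, x=35/8, v=0 → d = 35/8
a_max = (5/8−0)/(1/4−0) = 5/2
max v = 5/4 over t∈[1/2,7/2] → v_max = 5/4
check: 5/4·(1/2+3) = 35/8 ✓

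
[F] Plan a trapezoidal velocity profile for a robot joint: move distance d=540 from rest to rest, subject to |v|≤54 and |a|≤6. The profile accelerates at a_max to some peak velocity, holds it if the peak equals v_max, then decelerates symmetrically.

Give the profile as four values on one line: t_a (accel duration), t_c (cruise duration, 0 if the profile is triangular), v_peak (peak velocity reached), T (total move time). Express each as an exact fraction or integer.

t_a=9 t_c=1 v_peak=54 T=19

(v_max)²/a_max = 54²/6 = 486
540 ≥ 486 → trapezoidal
t_a = 54/6 = 9; v_peak = 54
d_cruise = 540 − 486 = 54; t_c = 54/54 = 1
T = 2·9 + 1 = 19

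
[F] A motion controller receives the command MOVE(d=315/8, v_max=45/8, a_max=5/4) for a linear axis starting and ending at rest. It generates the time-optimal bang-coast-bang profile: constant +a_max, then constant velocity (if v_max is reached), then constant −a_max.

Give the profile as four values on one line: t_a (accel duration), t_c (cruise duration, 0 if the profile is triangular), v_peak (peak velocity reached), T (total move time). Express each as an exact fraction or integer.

t_a=9/2 t_c=5/2 v_peak=45/8 T=23/2

vₘ²/aₘ = (45/8)²/(5/4) = 405/16
315/8 ≥ 405/16 so v_max reached
t_a = (45/8)/(5/4) = 9/2; v_peak = 45/8
d_cruise = 315/8 − 405/16 = 225/16; t_c = (225/16)/(45/8) = 5/2
T = 2·9/2 + 5/2 = 23/2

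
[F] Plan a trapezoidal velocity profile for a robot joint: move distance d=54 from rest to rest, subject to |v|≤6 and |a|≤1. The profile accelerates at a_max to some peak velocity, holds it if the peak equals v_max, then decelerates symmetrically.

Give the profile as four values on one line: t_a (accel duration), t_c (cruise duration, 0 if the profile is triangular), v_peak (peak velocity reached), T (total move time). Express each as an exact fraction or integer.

(v_max)²/a_max = 6²/1 = 36
54 ≥ 36 ⇒ cruise phase
t_a = 6/1 = 6; v_peak = 6
d_cruise = 54 − 36 = 18; t_c = 18/6 = 3
T = 2·6 + 3 = 15

t_a=6 t_c=3 v_peak=6 T=15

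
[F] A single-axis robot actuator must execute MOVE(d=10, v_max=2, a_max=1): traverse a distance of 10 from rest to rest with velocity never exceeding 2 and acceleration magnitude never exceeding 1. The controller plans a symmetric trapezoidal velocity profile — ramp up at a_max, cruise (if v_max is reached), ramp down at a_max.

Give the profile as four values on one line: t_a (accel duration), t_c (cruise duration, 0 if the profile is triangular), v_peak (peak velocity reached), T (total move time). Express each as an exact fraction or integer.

t_a=2 t_c=3 v_peak=2 T=7

(v_max)²/a_max = 2²/1 = 4
10 ≥ 4 → trapezoidal
t_a = 2/1 = 2; v_peak = 2
d_cruise = 10 − 4 = 6; t_c = 6/2 = 3
T = 2·2 + 3 = 7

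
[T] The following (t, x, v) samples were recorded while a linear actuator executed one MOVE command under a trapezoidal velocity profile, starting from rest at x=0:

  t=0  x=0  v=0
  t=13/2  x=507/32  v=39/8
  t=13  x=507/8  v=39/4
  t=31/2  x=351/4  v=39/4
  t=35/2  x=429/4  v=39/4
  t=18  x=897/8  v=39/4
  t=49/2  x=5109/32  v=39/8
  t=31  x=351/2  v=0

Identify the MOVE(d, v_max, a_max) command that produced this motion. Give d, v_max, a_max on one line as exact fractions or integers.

d=351/2 v_max=39/4 a_max=3/4

final state: t=31, x=351/2, v=0 → d = 351/2
a_max = (39/8−0)/(13/2−0) = 3/4
max v = 39/4 over t∈[13,18] → v_max = 39/4
check: 39/4·(13+5) = 351/2 ✓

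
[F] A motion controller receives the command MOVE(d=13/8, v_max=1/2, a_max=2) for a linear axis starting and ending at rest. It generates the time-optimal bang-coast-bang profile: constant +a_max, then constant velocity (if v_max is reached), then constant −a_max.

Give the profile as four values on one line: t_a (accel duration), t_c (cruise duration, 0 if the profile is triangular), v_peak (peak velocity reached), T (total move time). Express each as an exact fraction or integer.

t_a=1/4 t_c=3 v_peak=1/2 T=7/2

v_max²/a_max = (1/2)²/2 = 1/8
13/8 ≥ 1/8 → trapezoidal
t_a = (1/2)/2 = 1/4; v_peak = 1/2
d_cruise = 13/8 − 1/8 = 3/2; t_c = (3/2)/(1/2) = 3
T = 2·1/4 + 3 = 7/2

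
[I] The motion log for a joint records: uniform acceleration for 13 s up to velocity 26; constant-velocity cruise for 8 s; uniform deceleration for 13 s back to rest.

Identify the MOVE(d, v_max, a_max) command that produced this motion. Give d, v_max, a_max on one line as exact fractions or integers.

a_max = 26/13 = 2
d_a = ½·26·13 = 169; d_c = 26·8 = 208
d = 2·169 + 208 = 546
t_c = 8 > 0 ⇒ limit active, v_max = 26

d=546 v_max=26 a_max=2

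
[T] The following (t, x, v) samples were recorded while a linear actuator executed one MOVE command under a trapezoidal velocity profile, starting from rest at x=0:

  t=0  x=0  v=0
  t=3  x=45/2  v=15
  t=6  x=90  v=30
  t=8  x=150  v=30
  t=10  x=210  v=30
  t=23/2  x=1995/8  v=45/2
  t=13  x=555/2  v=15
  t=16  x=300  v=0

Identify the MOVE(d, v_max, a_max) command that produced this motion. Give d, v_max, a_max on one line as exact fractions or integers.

final state: t=16, x=300, v=0 → d = 300
a_max = (15−0)/(3−0) = 5
max v = 30 over t∈[6,10] → v_max = 30
check: 30·(6+4) = 300 ✓

d=300 v_max=30 a_max=5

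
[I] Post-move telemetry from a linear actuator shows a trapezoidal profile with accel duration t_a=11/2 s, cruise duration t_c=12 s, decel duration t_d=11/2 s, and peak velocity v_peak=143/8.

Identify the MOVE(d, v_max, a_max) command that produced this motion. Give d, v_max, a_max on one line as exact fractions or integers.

d=5005/16 v_max=143/8 a_max=13/4

a_max = (143/8)/(11/2) = 13/4
d_a = ½·143/8·11/2 = 1573/32; d_c = 143/8·12 = 429/2
d = 2·1573/32 + 429/2 = 5005/16
t_c = 12 > 0 so v_max = 143/8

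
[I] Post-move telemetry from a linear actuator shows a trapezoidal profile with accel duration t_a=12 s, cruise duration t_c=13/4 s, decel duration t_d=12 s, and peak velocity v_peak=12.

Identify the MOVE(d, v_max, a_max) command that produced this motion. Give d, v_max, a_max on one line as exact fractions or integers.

d=183 v_max=12 a_max=1

a_max = 12/12 = 1
d_a = ½·12·12 = 72; d_c = 12·13/4 = 39
d = 2·72 + 39 = 183
t_c = 13/4 > 0 ⇒ limit active, v_max = 12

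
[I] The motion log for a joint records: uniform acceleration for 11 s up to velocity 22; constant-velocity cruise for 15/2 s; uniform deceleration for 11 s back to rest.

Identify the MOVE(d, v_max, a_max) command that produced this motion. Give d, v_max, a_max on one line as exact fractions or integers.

d=407 v_max=22 a_max=2

a_max = 22/11 = 2
d_a = ½·22·11 = 121; d_c = 22·15/2 = 165
d = 2·121 + 165 = 407
t_c = 15/2 > 0 → v_max = v_peak = 22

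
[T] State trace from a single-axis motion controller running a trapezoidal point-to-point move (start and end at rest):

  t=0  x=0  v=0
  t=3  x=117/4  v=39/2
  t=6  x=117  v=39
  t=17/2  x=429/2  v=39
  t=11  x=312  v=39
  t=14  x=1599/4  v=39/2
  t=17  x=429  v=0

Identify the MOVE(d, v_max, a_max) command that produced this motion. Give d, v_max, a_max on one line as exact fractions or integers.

d=429 v_max=39 a_max=13/2

final state: t=17, x=429, v=0 → d = 429
a_max = (39/2−0)/(3−0) = 13/2
max v = 39 over t∈[6,11] → v_max = 39
check: 39·(6+5) = 429 ✓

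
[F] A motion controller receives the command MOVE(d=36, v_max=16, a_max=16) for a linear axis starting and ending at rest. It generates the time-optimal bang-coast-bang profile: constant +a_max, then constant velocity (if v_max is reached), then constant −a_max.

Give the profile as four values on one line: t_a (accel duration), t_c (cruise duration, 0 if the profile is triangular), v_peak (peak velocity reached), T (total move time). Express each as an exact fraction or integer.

t_a=1 t_c=5/4 v_peak=16 T=13/4

vₘ²/aₘ = 16²/16 = 16
36 ≥ 16 → trapezoidal
t_a = 16/16 = 1; v_peak = 16
d_cruise = 36 − 16 = 20; t_c = 20/16 = 5/4
T = 2·1 + 5/4 = 13/4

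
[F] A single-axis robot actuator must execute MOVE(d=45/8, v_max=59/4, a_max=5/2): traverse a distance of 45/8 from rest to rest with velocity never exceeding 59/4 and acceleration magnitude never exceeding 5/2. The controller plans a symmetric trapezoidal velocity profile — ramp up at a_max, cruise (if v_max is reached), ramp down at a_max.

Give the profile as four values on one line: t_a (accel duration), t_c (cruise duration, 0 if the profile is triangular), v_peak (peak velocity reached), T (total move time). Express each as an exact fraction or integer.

t_a=3/2 t_c=0 v_peak=15/4 T=3

v_max²/a_max = (59/4)²/(5/2) = 3481/40
45/8 < 3481/40 ⇒ no cruise
v_peak = √(45/8·5/2) = √(225/16) = 15/4
t_a = (15/4)/(5/2) = 3/2; t_c = 0
T = 2·3/2 = 3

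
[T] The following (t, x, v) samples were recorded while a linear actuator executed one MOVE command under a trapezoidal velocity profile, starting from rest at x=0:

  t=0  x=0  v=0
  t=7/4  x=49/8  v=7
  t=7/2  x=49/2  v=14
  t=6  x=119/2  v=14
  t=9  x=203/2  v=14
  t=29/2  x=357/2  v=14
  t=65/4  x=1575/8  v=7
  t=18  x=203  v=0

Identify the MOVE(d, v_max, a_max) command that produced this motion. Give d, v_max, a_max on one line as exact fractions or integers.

d=203 v_max=14 a_max=4

final state: t=18, x=203, v=0 → d = 203
a_max = (7−0)/(7/4−0) = 4
max v = 14 over t∈[7/2,29/2] → v_max = 14
check: 14·(7/2+11) = 203 ✓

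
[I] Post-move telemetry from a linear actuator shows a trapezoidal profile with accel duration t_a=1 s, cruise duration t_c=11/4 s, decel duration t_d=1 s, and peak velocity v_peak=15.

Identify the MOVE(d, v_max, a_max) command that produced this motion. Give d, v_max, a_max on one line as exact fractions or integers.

d=225/4 v_max=15 a_max=15

a_max = 15/1 = 15
d_a = ½·15·1 = 15/2; d_c = 15·11/4 = 165/4
d = 2·15/2 + 165/4 = 225/4
t_c = 11/4 > 0 so v_max = 15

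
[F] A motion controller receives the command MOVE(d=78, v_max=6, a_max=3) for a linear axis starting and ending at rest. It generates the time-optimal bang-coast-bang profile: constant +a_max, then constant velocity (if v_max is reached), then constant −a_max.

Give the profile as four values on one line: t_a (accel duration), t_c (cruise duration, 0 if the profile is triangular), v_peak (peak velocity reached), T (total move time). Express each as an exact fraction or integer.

t_a=2 t_c=11 v_peak=6 T=15

v_max²/a_max = 6²/3 = 12
78 ≥ 12 so v_max reached
t_a = 6/3 = 2; v_peak = 6
d_cruise = 78 − 12 = 66; t_c = 66/6 = 11
T = 2·2 + 11 = 15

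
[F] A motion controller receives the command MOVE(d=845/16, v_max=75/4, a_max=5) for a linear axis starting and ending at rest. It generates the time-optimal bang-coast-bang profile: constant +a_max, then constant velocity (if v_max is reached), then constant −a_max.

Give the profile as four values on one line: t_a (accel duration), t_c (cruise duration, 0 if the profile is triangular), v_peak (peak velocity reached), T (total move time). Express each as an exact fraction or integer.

v_max²/a_max = (75/4)²/5 = 1125/16
845/16 < 1125/16 ⇒ no cruise
v_peak = √(845/16·5) = √(4225/16) = 65/4
t_a = (65/4)/5 = 13/4; t_c = 0
T = 2·13/4 = 13/2

t_a=13/4 t_c=0 v_peak=65/4 T=13/2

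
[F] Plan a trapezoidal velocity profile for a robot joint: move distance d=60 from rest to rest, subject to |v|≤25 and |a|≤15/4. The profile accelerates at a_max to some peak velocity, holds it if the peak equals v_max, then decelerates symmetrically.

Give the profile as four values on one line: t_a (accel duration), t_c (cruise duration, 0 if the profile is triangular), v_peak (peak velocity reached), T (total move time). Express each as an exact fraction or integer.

t_a=4 t_c=0 v_peak=15 T=8

v_max²/a_max = 25²/(15/4) = 500/3
60 < 500/3 → triangular
v_peak = √(60·15/4) = √225 = 15
t_a = 15/(15/4) = 4; t_c = 0
T = 2·4 = 8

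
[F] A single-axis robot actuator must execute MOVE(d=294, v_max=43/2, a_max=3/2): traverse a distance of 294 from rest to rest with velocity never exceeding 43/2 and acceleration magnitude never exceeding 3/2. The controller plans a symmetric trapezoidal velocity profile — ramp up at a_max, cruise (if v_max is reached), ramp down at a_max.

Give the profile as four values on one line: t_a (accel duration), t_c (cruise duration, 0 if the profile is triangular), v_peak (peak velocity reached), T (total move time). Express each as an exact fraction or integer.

v_max²/a_max = (43/2)²/(3/2) = 1849/6
294 < 1849/6 → triangular
v_peak = √(294·3/2) = √441 = 21
t_a = 21/(3/2) = 14; t_c = 0
T = 2·14 = 28

t_a=14 t_c=0 v_peak=21 T=28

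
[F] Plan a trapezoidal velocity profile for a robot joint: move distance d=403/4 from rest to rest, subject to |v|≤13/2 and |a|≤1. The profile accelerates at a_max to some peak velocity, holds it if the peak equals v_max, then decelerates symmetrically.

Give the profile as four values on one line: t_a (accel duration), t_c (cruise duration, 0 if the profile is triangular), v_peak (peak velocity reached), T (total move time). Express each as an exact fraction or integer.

(v_max)²/a_max = (13/2)²/1 = 169/4
403/4 ≥ 169/4 → trapezoidal
t_a = (13/2)/1 = 13/2; v_peak = 13/2
d_cruise = 403/4 − 169/4 = 117/2; t_c = (117/2)/(13/2) = 9
T = 2·13/2 + 9 = 22

t_a=13/2 t_c=9 v_peak=13/2 T=22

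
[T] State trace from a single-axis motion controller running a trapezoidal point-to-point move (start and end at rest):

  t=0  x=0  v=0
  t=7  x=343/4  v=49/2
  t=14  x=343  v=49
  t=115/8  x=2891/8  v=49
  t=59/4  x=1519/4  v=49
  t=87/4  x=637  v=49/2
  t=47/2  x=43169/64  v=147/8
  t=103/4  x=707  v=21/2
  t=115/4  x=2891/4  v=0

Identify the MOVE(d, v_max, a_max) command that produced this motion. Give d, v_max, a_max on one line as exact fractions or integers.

final state: t=115/4, x=2891/4, v=0 → d = 2891/4
a_max = (49/2−0)/(7−0) = 7/2
max v = 49 over t∈[14,59/4] → v_max = 49
check: 49·(14+3/4) = 2891/4 ✓

d=2891/4 v_max=49 a_max=7/2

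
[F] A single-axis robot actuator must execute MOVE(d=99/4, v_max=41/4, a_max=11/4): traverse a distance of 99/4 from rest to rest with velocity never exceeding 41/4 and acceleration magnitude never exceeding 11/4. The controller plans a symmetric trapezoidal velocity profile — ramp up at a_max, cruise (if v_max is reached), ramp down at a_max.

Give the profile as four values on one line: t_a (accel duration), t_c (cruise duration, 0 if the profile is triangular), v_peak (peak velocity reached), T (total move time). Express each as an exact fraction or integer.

t_a=3 t_c=0 v_peak=33/4 T=6

v_max²/a_max = (41/4)²/(11/4) = 1681/44
99/4 < 1681/44 ⇒ no cruise
v_peak = √(99/4·11/4) = √(1089/16) = 33/4
t_a = (33/4)/(11/4) = 3; t_c = 0
T = 2·3 = 6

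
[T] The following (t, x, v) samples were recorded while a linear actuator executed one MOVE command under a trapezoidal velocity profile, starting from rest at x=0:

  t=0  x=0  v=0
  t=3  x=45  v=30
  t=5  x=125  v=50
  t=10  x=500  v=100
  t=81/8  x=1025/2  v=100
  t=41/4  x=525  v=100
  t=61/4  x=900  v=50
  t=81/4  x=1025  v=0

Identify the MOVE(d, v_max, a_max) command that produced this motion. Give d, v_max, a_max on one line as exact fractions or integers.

d=1025 v_max=100 a_max=10

final state: t=81/4, x=1025, v=0 → d = 1025
a_max = (30−0)/(3−0) = 10
max v = 100 over t∈[10,41/4] → v_max = 100
check: 100·(10+1/4) = 1025 ✓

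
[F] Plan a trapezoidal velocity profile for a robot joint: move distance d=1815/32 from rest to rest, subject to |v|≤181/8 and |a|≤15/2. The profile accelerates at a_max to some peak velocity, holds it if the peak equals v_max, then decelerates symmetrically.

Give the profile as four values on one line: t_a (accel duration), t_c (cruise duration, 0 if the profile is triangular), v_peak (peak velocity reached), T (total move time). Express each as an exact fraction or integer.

t_a=11/4 t_c=0 v_peak=165/8 T=11/2

(v_max)²/a_max = (181/8)²/(15/2) = 32761/480
1815/32 < 32761/480 so t_c = 0
v_peak = √(1815/32·15/2) = √(27225/64) = 165/8
t_a = (165/8)/(15/2) = 11/4; t_c = 0
T = 2·11/4 = 11/2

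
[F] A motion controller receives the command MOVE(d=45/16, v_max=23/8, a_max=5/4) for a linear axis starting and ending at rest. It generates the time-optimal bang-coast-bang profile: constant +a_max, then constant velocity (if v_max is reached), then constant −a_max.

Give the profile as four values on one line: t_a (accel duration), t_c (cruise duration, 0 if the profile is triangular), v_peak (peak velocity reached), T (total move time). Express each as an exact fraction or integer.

t_a=3/2 t_c=0 v_peak=15/8 T=3

v_max²/a_max = (23/8)²/(5/4) = 529/80
45/16 < 529/80 so t_c = 0
v_peak = √(45/16·5/4) = √(225/64) = 15/8
t_a = (15/8)/(5/4) = 3/2; t_c = 0
T = 2·3/2 = 3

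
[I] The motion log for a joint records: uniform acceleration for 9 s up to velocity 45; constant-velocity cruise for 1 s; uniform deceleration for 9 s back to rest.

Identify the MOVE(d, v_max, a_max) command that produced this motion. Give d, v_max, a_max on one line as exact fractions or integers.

a_max = 45/9 = 5
d_a = ½·45·9 = 405/2; d_c = 45·1 = 45
d = 2·405/2 + 45 = 450
t_c = 1 > 0 → v_max = v_peak = 45

d=450 v_max=45 a_max=5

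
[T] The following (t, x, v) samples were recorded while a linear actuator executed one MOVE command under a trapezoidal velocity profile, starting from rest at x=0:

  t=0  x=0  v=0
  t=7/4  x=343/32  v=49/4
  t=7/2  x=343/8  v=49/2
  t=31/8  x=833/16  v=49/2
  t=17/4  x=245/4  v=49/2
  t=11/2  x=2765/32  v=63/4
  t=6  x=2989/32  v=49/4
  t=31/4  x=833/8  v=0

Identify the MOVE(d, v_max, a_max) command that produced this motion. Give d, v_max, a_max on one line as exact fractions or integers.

d=833/8 v_max=49/2 a_max=7

final state: t=31/4, x=833/8, v=0 → d = 833/8
a_max = (49/4−0)/(7/4−0) = 7
max v = 49/2 over t∈[7/2,17/4] → v_max = 49/2
check: 49/2·(7/2+3/4) = 833/8 ✓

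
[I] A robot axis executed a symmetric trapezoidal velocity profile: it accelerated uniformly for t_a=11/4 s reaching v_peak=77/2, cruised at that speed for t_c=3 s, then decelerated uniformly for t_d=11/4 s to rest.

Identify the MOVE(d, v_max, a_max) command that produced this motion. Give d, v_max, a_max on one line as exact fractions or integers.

d=1771/8 v_max=77/2 a_max=14

a_max = (77/2)/(11/4) = 14
d_a = ½·77/2·11/4 = 847/16; d_c = 77/2·3 = 231/2
d = 2·847/16 + 231/2 = 1771/8
t_c = 3 > 0 → v_max = v_peak = 77/2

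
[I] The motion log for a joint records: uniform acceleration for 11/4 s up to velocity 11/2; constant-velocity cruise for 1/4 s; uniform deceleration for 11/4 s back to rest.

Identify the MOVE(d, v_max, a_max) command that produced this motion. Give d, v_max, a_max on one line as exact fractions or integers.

d=33/2 v_max=11/2 a_max=2

a_max = (11/2)/(11/4) = 2
d_a = ½·11/2·11/4 = 121/16; d_c = 11/2·1/4 = 11/8
d = 2·121/16 + 11/8 = 33/2
t_c = 1/4 > 0 so v_max = 11/2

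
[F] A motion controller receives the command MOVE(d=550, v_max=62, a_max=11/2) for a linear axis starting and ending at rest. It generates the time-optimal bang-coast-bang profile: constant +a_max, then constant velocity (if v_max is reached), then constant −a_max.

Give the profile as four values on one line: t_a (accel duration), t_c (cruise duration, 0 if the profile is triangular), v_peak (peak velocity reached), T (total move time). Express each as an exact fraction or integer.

v_max²/a_max = 62²/(11/2) = 7688/11
550 < 7688/11 ⇒ no cruise
v_peak = √(550·11/2) = √3025 = 55
t_a = 55/(11/2) = 10; t_c = 0
T = 2·10 = 20

t_a=10 t_c=0 v_peak=55 T=20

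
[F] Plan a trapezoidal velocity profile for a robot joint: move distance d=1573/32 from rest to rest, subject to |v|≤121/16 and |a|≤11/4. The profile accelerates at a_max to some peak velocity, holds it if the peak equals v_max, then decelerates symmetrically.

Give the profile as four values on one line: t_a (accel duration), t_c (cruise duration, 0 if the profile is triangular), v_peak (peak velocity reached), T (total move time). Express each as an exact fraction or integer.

t_a=11/4 t_c=15/4 v_peak=121/16 T=37/4

vₘ²/aₘ = (121/16)²/(11/4) = 1331/64
1573/32 ≥ 1331/64 → trapezoidal
t_a = (121/16)/(11/4) = 11/4; v_peak = 121/16
d_cruise = 1573/32 − 1331/64 = 1815/64; t_c = (1815/64)/(121/16) = 15/4
T = 2·11/4 + 15/4 = 37/4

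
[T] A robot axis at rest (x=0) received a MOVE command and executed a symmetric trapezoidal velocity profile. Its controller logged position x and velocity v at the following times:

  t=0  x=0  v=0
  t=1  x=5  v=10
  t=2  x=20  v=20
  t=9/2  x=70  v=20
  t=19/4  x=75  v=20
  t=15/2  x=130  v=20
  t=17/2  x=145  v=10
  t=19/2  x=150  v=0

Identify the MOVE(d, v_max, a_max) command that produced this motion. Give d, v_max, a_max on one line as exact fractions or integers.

d=150 v_max=20 a_max=10

final state: t=19/2, x=150, v=0 → d = 150
a_max = (10−0)/(1−0) = 10
max v = 20 over t∈[2,15/2] → v_max = 20
check: 20·(2+11/2) = 150 ✓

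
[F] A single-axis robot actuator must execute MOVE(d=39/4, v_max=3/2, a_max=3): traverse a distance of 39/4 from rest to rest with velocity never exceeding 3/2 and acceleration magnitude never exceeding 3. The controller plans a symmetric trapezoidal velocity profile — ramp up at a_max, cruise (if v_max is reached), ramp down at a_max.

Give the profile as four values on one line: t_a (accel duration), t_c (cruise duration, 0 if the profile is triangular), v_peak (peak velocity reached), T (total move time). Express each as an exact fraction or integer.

t_a=1/2 t_c=6 v_peak=3/2 T=7

v_max²/a_max = (3/2)²/3 = 3/4
39/4 ≥ 3/4 so v_max reached
t_a = (3/2)/3 = 1/2; v_peak = 3/2
d_cruise = 39/4 − 3/4 = 9; t_c = 9/(3/2) = 6
T = 2·1/2 + 6 = 7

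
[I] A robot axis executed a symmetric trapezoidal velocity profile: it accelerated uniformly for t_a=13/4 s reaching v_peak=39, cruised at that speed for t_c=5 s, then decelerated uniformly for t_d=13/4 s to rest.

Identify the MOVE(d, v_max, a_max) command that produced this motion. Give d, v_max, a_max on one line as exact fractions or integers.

d=1287/4 v_max=39 a_max=12

a_max = 39/(13/4) = 12
d_a = ½·39·13/4 = 507/8; d_c = 39·5 = 195
d = 2·507/8 + 195 = 1287/4
t_c = 5 > 0 so v_max = 39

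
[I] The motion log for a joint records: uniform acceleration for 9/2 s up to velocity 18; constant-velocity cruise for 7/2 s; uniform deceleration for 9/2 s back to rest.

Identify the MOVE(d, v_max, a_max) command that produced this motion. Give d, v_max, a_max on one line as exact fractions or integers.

a_max = 18/(9/2) = 4
d_a = ½·18·9/2 = 81/2; d_c = 18·7/2 = 63
d = 2·81/2 + 63 = 144
t_c = 7/2 > 0 → v_max = v_peak = 18

d=144 v_max=18 a_max=4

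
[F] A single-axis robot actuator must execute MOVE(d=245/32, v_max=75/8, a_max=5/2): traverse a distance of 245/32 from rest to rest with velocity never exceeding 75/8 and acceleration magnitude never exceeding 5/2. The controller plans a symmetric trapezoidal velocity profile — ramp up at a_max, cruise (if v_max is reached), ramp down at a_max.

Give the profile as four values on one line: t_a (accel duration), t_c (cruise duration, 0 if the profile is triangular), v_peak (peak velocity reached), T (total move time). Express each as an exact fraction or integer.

v_max²/a_max = (75/8)²/(5/2) = 1125/32
245/32 < 1125/32 so t_c = 0
v_peak = √(245/32·5/2) = √(1225/64) = 35/8
t_a = (35/8)/(5/2) = 7/4; t_c = 0
T = 2·7/4 = 7/2

t_a=7/4 t_c=0 v_peak=35/8 T=7/2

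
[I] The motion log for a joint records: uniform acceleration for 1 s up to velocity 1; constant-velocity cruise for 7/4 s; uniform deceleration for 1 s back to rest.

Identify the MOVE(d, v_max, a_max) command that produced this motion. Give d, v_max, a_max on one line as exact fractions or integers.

d=11/4 v_max=1 a_max=1

a_max = 1/1 = 1
d_a = ½·1·1 = 1/2; d_c = 1·7/4 = 7/4
d = 2·1/2 + 7/4 = 11/4
t_c = 7/4 > 0 → v_max = v_peak = 1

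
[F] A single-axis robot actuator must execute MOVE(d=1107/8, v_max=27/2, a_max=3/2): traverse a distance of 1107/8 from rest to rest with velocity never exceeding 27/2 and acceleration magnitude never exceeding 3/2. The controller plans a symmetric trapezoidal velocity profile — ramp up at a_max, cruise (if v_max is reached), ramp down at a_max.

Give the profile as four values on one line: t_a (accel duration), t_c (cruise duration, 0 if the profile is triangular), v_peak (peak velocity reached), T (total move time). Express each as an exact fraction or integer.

t_a=9 t_c=5/4 v_peak=27/2 T=77/4

vₘ²/aₘ = (27/2)²/(3/2) = 243/2
1107/8 ≥ 243/2 so v_max reached
t_a = (27/2)/(3/2) = 9; v_peak = 27/2
d_cruise = 1107/8 − 243/2 = 135/8; t_c = (135/8)/(27/2) = 5/4
T = 2·9 + 5/4 = 77/4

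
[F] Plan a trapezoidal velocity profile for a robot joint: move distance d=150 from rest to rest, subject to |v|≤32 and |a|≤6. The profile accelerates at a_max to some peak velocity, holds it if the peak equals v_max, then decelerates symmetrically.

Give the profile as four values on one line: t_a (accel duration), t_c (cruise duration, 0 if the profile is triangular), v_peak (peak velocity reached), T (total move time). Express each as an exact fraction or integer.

(v_max)²/a_max = 32²/6 = 512/3
150 < 512/3 so t_c = 0
v_peak = √(150·6) = √900 = 30
t_a = 30/6 = 5; t_c = 0
T = 2·5 = 10

t_a=5 t_c=0 v_peak=30 T=10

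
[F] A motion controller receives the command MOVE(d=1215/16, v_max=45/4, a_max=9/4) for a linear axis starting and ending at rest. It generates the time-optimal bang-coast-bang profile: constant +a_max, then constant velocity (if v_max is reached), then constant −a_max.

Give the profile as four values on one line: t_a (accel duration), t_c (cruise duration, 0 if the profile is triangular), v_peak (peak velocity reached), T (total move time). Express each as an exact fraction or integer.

(v_max)²/a_max = (45/4)²/(9/4) = 225/4
1215/16 ≥ 225/4 so v_max reached
t_a = (45/4)/(9/4) = 5; v_peak = 45/4
d_cruise = 1215/16 − 225/4 = 315/16; t_c = (315/16)/(45/4) = 7/4
T = 2·5 + 7/4 = 47/4

t_a=5 t_c=7/4 v_peak=45/4 T=47/4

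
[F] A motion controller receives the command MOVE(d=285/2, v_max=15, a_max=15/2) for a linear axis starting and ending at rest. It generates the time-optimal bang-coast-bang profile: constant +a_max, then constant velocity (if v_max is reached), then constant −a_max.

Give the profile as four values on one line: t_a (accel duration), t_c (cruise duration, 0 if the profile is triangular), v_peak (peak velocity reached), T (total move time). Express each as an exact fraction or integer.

t_a=2 t_c=15/2 v_peak=15 T=23/2

v_max²/a_max = 15²/(15/2) = 30
285/2 ≥ 30 ⇒ cruise phase
t_a = 15/(15/2) = 2; v_peak = 15
d_cruise = 285/2 − 30 = 225/2; t_c = (225/2)/15 = 15/2
T = 2·2 + 15/2 = 23/2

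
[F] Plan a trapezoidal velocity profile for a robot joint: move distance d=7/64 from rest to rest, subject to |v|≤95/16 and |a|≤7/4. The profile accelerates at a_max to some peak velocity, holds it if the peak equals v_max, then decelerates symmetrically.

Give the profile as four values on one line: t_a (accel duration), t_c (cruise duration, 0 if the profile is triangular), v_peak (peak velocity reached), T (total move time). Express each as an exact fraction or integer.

t_a=1/4 t_c=0 v_peak=7/16 T=1/2

vₘ²/aₘ = (95/16)²/(7/4) = 9025/448
7/64 < 9025/448 ⇒ no cruise
v_peak = √(7/64·7/4) = √(49/256) = 7/16
t_a = (7/16)/(7/4) = 1/4; t_c = 0
T = 2·1/4 = 1/2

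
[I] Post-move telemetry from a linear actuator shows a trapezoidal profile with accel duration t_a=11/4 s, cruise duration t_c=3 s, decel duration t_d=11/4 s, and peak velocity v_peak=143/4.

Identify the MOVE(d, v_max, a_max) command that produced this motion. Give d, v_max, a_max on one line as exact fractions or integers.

a_max = (143/4)/(11/4) = 13
d_a = ½·143/4·11/4 = 1573/32; d_c = 143/4·3 = 429/4
d = 2·1573/32 + 429/4 = 3289/16
t_c = 3 > 0 so v_max = 143/4

d=3289/16 v_max=143/4 a_max=13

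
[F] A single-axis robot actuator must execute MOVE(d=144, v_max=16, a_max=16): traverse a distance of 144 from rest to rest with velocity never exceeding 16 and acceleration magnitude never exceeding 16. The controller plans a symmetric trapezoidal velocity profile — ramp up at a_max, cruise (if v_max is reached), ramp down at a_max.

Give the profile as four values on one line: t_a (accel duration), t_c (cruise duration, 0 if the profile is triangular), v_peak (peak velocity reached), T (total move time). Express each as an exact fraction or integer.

t_a=1 t_c=8 v_peak=16 T=10

v_max²/a_max = 16²/16 = 16
144 ≥ 16 → trapezoidal
t_a = 16/16 = 1; v_peak = 16
d_cruise = 144 − 16 = 128; t_c = 128/16 = 8
T = 2·1 + 8 = 10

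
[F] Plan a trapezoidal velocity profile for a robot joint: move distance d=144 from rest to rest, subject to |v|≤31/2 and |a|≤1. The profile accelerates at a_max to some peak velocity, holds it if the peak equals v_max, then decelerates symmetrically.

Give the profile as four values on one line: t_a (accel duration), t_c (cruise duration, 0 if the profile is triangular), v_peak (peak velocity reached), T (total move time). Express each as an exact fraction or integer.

t_a=12 t_c=0 v_peak=12 T=24

(v_max)²/a_max = (31/2)²/1 = 961/4
144 < 961/4 so t_c = 0
v_peak = √(144·1) = √144 = 12
t_a = 12/1 = 12; t_c = 0
T = 2·12 = 24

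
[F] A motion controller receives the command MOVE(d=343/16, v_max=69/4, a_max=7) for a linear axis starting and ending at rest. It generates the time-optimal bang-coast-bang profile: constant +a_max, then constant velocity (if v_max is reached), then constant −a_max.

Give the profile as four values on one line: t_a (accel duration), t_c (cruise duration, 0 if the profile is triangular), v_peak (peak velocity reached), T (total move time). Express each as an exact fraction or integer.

(v_max)²/a_max = (69/4)²/7 = 4761/112
343/16 < 4761/112 ⇒ no cruise
v_peak = √(343/16·7) = √(2401/16) = 49/4
t_a = (49/4)/7 = 7/4; t_c = 0
T = 2·7/4 = 7/2

t_a=7/4 t_c=0 v_peak=49/4 T=7/2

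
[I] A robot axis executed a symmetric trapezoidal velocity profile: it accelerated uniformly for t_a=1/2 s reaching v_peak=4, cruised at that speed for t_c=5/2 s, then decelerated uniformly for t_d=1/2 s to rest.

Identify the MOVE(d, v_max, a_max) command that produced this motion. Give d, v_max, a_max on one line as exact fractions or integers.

a_max = 4/(1/2) = 8
d_a = ½·4·1/2 = 1; d_c = 4·5/2 = 10
d = 2·1 + 10 = 12
t_c = 5/2 > 0 so v_max = 4

d=12 v_max=4 a_max=8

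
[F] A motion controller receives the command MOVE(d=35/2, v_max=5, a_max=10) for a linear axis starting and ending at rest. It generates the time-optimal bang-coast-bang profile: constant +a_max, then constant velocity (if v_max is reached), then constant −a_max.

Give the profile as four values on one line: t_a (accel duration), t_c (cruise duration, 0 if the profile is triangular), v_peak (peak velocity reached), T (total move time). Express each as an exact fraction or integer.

v_max²/a_max = 5²/10 = 5/2
35/2 ≥ 5/2 ⇒ cruise phase
t_a = 5/10 = 1/2; v_peak = 5
d_cruise = 35/2 − 5/2 = 15; t_c = 15/5 = 3
T = 2·1/2 + 3 = 4

t_a=1/2 t_c=3 v_peak=5 T=4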